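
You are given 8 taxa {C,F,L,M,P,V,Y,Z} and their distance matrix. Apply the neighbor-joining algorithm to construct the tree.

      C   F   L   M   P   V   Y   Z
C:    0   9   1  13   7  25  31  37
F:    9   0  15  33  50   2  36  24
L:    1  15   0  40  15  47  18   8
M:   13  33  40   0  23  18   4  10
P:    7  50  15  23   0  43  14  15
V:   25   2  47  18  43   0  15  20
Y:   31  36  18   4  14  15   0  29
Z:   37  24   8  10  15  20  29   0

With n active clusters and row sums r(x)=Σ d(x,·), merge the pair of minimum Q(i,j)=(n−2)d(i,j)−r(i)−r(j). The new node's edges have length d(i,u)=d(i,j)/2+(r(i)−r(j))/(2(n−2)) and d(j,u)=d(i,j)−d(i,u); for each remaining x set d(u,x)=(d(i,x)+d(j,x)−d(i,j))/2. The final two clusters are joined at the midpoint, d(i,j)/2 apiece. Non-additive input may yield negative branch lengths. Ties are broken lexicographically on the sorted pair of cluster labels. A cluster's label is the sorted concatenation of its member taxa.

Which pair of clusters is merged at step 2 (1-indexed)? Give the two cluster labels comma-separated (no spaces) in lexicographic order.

M,Y

step 1: merge (F,V) at d=2, Q=-327; branch lengths F→11/12, V→13/12; new cluster FV
  updated: d(C,FV)=16, d(FV,L)=30, d(FV,M)=49/2, d(FV,P)=91/2, d(FV,Y)=49/2, d(FV,Z)=21
step 2: merge (M,Y) at d=4, Q=-215; branch lengths M→7/5, Y→13/5; new cluster MY
  updated: d(C,MY)=20, d(FV,MY)=45/2, d(L,MY)=27, d(MY,P)=33/2, d(MY,Z)=35/2
step 3: merge (C,L) at d=1, Q=-158; branch lengths C→1/2, L→1/2; new cluster CL
  updated: d(CL,FV)=45/2, d(CL,MY)=23, d(CL,P)=21/2, d(CL,Z)=22
step 4: merge (CL,P) at d=21/2, Q=-134; branch lengths CL→11/3, P→41/6; new cluster CLP
  updated: d(CLP,FV)=115/4, d(CLP,MY)=29/2, d(CLP,Z)=53/4
step 5: merge (CLP,MY) at d=29/2, Q=-82; branch lengths CLP→31/4, MY→27/4; new cluster CLMPY
  updated: d(CLMPY,FV)=147/8, d(CLMPY,Z)=65/8
step 6: merge (CLMPY,FV) at d=147/8, Q=-95/2; branch lengths CLMPY→11/4, FV→125/8; new cluster CFLMPVY
  updated: d(CFLMPVY,Z)=43/8
step 7: merge (CFLMPVY,Z) at d=43/8; branch lengths CFLMPVY→43/16, Z→43/16; new cluster CFLMPVYZ
final tree: (((((C:1/2,L:1/2):11/3,P:41/6):31/4,(M:7/5,Y:13/5):27/4):11/4,(F:11/12,V:13/12):125/8):43/16,Z:43/16)
total length: 223/4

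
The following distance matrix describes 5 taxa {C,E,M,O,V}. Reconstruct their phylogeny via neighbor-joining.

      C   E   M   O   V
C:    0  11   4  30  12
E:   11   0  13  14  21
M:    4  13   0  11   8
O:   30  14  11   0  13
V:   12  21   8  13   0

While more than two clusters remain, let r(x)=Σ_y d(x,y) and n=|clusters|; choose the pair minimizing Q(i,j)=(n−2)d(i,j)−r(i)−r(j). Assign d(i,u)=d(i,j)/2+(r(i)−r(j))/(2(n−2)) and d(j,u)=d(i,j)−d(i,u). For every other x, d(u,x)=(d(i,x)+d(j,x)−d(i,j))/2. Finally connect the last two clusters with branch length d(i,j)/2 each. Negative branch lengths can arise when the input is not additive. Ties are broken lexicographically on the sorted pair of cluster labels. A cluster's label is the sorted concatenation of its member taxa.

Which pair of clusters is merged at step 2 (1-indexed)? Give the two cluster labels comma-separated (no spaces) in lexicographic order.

iteration 1: select E,O (d=14, Q=-85); attach at lengths (11/2, 17/2); label the merged cluster EO
  updated: d(C,EO)=27/2, d(EO,M)=5, d(EO,V)=10
iteration 2: select C,M (d=4, Q=-77/2); attach at lengths (41/8, -9/8); label the merged cluster CM
  updated: d(CM,EO)=29/4, d(CM,V)=8
iteration 3: select CM,EO (d=29/4, Q=-101/4); attach at lengths (21/8, 37/8); label the merged cluster CEMO
  updated: d(CEMO,V)=43/8
iteration 4: select CEMO,V (d=43/8); attach at lengths (43/16, 43/16); label the merged cluster CEMOV
final tree: (((C:41/8,M:-9/8):21/8,(E:11/2,O:17/2):37/8):43/16,V:43/16)
total length: 245/8

C,M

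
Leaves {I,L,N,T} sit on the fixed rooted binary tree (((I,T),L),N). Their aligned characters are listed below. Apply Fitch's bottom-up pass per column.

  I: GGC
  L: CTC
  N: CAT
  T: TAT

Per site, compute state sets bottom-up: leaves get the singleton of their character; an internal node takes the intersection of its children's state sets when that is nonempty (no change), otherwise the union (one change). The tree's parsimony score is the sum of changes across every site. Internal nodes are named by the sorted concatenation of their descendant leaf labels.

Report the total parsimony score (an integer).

6

IT@0: {G} ∪ {T} = {G,T} (union, +1)
ILT@0: {G,T} ∪ {C} = {C,G,T} (union, +1)
ILNT@0: {C,G,T} ∩ {C} = {C} (intersection, +0)
IT@1: {G} ∪ {A} = {A,G} (union, +1)
ILT@1: {A,G} ∪ {T} = {A,G,T} (union, +1)
ILNT@1: {A,G,T} ∩ {A} = {A} (intersection, +0)
IT@2: {C} ∪ {T} = {C,T} (union, +1)
ILT@2: {C,T} ∩ {C} = {C} (intersection, +0)
ILNT@2: {C} ∪ {T} = {C,T} (union, +1)
per-site changes: [2, 2, 2]; total = 6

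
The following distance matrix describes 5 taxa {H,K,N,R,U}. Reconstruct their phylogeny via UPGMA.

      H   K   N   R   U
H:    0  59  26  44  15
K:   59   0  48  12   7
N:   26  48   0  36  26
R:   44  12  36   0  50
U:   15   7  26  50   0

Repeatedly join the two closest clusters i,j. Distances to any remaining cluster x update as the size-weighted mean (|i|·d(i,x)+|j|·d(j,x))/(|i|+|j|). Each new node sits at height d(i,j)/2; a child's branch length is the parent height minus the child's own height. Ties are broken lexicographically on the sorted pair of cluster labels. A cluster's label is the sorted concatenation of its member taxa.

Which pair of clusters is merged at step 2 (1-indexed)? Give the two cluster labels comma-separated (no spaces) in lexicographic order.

H,N

iteration 1: select K,U (d=7); attach at lengths (7/2, 7/2); label the merged cluster KU
  updated: d(H,KU)=37, d(KU,N)=37, d(KU,R)=31
iteration 2: select H,N (d=26); attach at lengths (13, 13); label the merged cluster HN
  updated: d(HN,KU)=37, d(HN,R)=40
iteration 3: select KU,R (d=31); attach at lengths (12, 31/2); label the merged cluster KRU
  updated: d(HN,KRU)=38
iteration 4: select HN,KRU (d=38); attach at lengths (6, 7/2); label the merged cluster HKNRU
final tree: ((H:13,N:13):6,((K:7/2,U:7/2):12,R:31/2):7/2)
total length: 70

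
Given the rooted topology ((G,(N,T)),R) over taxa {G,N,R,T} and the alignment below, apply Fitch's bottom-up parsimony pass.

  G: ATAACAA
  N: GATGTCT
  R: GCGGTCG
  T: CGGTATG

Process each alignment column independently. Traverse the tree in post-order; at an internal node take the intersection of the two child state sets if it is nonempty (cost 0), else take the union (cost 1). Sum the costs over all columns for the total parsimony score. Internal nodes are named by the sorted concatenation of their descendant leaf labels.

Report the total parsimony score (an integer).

15

NT@0: {G} ∪ {C} = {C,G} (union, +1)
GNT@0: {A} ∪ {C,G} = {A,C,G} (union, +1)
GNRT@0: {A,C,G} ∩ {G} = {G} (intersection, +0)
NT@1: {A} ∪ {G} = {A,G} (union, +1)
GNT@1: {T} ∪ {A,G} = {A,G,T} (union, +1)
GNRT@1: {A,G,T} ∪ {C} = {A,C,G,T} (union, +1)
NT@2: {T} ∪ {G} = {G,T} (union, +1)
GNT@2: {A} ∪ {G,T} = {A,G,T} (union, +1)
GNRT@2: {A,G,T} ∩ {G} = {G} (intersection, +0)
NT@3: {G} ∪ {T} = {G,T} (union, +1)
GNT@3: {A} ∪ {G,T} = {A,G,T} (union, +1)
GNRT@3: {A,G,T} ∩ {G} = {G} (intersection, +0)
NT@4: {T} ∪ {A} = {A,T} (union, +1)
GNT@4: {C} ∪ {A,T} = {A,C,T} (union, +1)
GNRT@4: {A,C,T} ∩ {T} = {T} (intersection, +0)
NT@5: {C} ∪ {T} = {C,T} (union, +1)
GNT@5: {A} ∪ {C,T} = {A,C,T} (union, +1)
GNRT@5: {A,C,T} ∩ {C} = {C} (intersection, +0)
NT@6: {T} ∪ {G} = {G,T} (union, +1)
GNT@6: {A} ∪ {G,T} = {A,G,T} (union, +1)
GNRT@6: {A,G,T} ∩ {G} = {G} (intersection, +0)
per-site changes: [2, 3, 2, 2, 2, 2, 2]; total = 15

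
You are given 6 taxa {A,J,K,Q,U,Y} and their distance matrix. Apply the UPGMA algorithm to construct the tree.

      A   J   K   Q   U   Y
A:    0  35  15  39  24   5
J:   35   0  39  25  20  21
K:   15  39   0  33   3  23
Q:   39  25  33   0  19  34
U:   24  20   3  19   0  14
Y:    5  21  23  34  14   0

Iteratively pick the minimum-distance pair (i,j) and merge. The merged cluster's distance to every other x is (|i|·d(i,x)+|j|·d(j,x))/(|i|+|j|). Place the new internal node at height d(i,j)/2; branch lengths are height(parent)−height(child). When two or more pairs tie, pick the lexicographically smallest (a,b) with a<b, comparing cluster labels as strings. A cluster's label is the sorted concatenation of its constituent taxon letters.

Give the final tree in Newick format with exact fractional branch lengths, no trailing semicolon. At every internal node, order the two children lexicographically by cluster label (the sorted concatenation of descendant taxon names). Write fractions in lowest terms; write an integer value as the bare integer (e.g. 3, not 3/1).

iteration 1: select K,U (d=3); attach at lengths (3/2, 3/2); label the merged cluster KU
  updated: d(A,KU)=39/2, d(J,KU)=59/2, d(KU,Q)=26, d(KU,Y)=37/2
iteration 2: select A,Y (d=5); attach at lengths (5/2, 5/2); label the merged cluster AY
  updated: d(AY,J)=28, d(AY,KU)=19, d(AY,Q)=73/2
iteration 3: select AY,KU (d=19); attach at lengths (7, 8); label the merged cluster AKUY
  updated: d(AKUY,J)=115/4, d(AKUY,Q)=125/4
iteration 4: select J,Q (d=25); attach at lengths (25/2, 25/2); label the merged cluster JQ
  updated: d(AKUY,JQ)=30
iteration 5: select AKUY,JQ (d=30); attach at lengths (11/2, 5/2); label the merged cluster AJKQUY
final tree: (((A:5/2,Y:5/2):7,(K:3/2,U:3/2):8):11/2,(J:25/2,Q:25/2):5/2)
total length: 56

(((A:5/2,Y:5/2):7,(K:3/2,U:3/2):8):11/2,(J:25/2,Q:25/2):5/2)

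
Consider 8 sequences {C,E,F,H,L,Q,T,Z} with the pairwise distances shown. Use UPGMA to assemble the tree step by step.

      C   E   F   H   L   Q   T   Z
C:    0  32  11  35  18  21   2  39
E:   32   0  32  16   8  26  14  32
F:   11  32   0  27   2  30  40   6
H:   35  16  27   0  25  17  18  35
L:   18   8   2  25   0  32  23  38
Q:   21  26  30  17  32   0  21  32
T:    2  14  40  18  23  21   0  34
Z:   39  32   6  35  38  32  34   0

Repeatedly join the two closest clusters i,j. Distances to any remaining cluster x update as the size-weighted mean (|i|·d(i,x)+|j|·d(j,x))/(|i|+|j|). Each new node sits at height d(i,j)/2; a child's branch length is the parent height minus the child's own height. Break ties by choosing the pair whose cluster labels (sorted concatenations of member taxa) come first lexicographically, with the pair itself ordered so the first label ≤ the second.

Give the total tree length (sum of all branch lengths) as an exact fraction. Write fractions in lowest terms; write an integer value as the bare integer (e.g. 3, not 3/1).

iteration 1: select C,T (d=2); attach at lengths (1, 1); label the merged cluster CT
  updated: d(CT,E)=23, d(CT,F)=51/2, d(CT,H)=53/2, d(CT,L)=41/2, d(CT,Q)=21, d(CT,Z)=73/2
iteration 2: select F,L (d=2); attach at lengths (1, 1); label the merged cluster FL
  updated: d(CT,FL)=23, d(E,FL)=20, d(FL,H)=26, d(FL,Q)=31, d(FL,Z)=22
iteration 3: select E,H (d=16); attach at lengths (8, 8); label the merged cluster EH
  updated: d(CT,EH)=99/4, d(EH,FL)=23, d(EH,Q)=43/2, d(EH,Z)=67/2
iteration 4: select CT,Q (d=21); attach at lengths (19/2, 21/2); label the merged cluster CQT
  updated: d(CQT,EH)=71/3, d(CQT,FL)=77/3, d(CQT,Z)=35
iteration 5: select FL,Z (d=22); attach at lengths (10, 11); label the merged cluster FLZ
  updated: d(CQT,FLZ)=259/9, d(EH,FLZ)=53/2
iteration 6: select CQT,EH (d=71/3); attach at lengths (4/3, 23/6); label the merged cluster CEHQT
  updated: d(CEHQT,FLZ)=418/15
iteration 7: select CEHQT,FLZ (d=418/15); attach at lengths (21/10, 44/15); label the merged cluster CEFHLQTZ
final tree: ((((C:1,T:1):19/2,Q:21/2):4/3,(E:8,H:8):23/6):21/10,((F:1,L:1):10,Z:11):44/15)
total length: 356/5

356/5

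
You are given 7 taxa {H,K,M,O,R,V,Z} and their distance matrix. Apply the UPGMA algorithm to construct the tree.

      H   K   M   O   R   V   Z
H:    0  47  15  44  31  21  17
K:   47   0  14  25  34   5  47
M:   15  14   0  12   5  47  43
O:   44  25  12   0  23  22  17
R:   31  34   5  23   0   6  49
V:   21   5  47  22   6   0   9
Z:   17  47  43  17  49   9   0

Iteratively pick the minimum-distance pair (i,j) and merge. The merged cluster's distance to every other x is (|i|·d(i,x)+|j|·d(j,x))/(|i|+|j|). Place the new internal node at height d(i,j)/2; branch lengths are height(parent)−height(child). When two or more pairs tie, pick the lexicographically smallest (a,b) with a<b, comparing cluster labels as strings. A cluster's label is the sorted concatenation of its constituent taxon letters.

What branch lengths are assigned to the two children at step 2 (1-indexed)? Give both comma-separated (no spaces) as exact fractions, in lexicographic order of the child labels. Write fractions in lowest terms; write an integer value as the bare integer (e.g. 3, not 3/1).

1. join K+V (d=5) ⇒ KV; edges |K|=5/2, |V|=5/2
  updated: d(H,KV)=34, d(KV,M)=61/2, d(KV,O)=47/2, d(KV,R)=20, d(KV,Z)=28
2. join M+R (d=5) ⇒ MR; edges |M|=5/2, |R|=5/2
  updated: d(H,MR)=23, d(KV,MR)=101/4, d(MR,O)=35/2, d(MR,Z)=46
3. join H+Z (d=17) ⇒ HZ; edges |H|=17/2, |Z|=17/2
  updated: d(HZ,KV)=31, d(HZ,MR)=69/2, d(HZ,O)=61/2
4. join MR+O (d=35/2) ⇒ MOR; edges |MR|=25/4, |O|=35/4
  updated: d(HZ,MOR)=199/6, d(KV,MOR)=74/3
5. join KV+MOR (d=74/3) ⇒ KMORV; edges |KV|=59/6, |MOR|=43/12
  updated: d(HZ,KMORV)=323/10
6. join HZ+KMORV (d=323/10) ⇒ HKMORVZ; edges |HZ|=153/20, |KMORV|=229/60
final tree: ((H:17/2,Z:17/2):153/20,((K:5/2,V:5/2):59/6,((M:5/2,R:5/2):25/4,O:35/4):43/12):229/60)
total length: 4013/60

5/2,5/2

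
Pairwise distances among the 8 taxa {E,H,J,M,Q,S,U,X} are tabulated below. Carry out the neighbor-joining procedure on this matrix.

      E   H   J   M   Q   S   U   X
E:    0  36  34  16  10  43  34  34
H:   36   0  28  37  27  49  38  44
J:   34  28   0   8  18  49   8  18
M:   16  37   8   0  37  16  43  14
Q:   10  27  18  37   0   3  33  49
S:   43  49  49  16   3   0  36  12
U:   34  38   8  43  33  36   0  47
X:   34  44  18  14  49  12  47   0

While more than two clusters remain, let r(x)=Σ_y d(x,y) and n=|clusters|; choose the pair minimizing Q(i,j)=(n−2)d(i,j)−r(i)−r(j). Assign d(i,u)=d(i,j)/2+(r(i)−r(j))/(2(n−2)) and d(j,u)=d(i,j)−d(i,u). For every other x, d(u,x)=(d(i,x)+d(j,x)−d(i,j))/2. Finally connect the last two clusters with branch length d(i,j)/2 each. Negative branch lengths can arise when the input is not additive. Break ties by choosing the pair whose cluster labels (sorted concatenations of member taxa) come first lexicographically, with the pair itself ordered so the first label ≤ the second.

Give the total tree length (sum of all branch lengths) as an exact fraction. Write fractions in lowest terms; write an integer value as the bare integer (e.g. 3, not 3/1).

1451/16

iteration 1: select Q,S (d=3, Q=-367); attach at lengths (-13/12, 49/12); label the merged cluster QS
  updated: d(E,QS)=25, d(H,QS)=73/2, d(J,QS)=32, d(M,QS)=25, d(QS,U)=33, d(QS,X)=29
iteration 2: select J,U (d=8, Q=-291); attach at lengths (-7/2, 23/2); label the merged cluster JU
  updated: d(E,JU)=30, d(H,JU)=29, d(JU,M)=43/2, d(JU,QS)=57/2, d(JU,X)=57/2
iteration 3: select M,X (d=14, Q=-207); attach at lengths (5/2, 23/2); label the merged cluster MX
  updated: d(E,MX)=18, d(H,MX)=67/2, d(JU,MX)=18, d(MX,QS)=20
iteration 4: select H,JU (d=29, Q=-307/2); attach at lengths (233/12, 115/12); label the merged cluster HJU
  updated: d(E,HJU)=37/2, d(HJU,MX)=45/4, d(HJU,QS)=18
iteration 5: select E,MX (d=18, Q=-299/4); attach at lengths (193/16, 95/16); label the merged cluster EMX
  updated: d(EMX,HJU)=47/8, d(EMX,QS)=27/2
iteration 6: select EMX,HJU (d=47/8, Q=-299/8); attach at lengths (11/16, 83/16); label the merged cluster EHJMUX
  updated: d(EHJMUX,QS)=205/16
iteration 7: select EHJMUX,QS (d=205/16); attach at lengths (205/32, 205/32); label the merged cluster EHJMQSUX
final tree: (((E:193/16,(M:5/2,X:23/2):95/16):11/16,(H:233/12,(J:-7/2,U:23/2):115/12):83/16):205/32,(Q:-13/12,S:49/12):205/32)
total length: 1451/16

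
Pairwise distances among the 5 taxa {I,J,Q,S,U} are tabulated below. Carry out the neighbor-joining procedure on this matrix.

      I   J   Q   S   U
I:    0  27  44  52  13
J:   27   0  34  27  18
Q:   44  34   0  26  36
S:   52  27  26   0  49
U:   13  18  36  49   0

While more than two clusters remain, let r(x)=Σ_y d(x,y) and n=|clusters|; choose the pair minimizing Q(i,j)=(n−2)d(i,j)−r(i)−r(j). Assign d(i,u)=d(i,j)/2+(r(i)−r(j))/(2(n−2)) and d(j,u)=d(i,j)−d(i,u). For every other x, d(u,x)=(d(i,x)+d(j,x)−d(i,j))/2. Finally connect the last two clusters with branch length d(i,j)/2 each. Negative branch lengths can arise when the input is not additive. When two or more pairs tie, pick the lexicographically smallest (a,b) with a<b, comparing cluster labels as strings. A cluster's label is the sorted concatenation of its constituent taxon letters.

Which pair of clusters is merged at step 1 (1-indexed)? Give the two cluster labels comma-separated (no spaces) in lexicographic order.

1. join Q+S (d=26, Q=-216) ⇒ QS; edges |Q|=32/3, |S|=46/3
  updated: d(I,QS)=35, d(J,QS)=35/2, d(QS,U)=59/2
2. join I+U (d=13, Q=-219/2) ⇒ IU; edges |I|=81/8, |U|=23/8
  updated: d(IU,J)=16, d(IU,QS)=103/4
3. join IU+J (d=16, Q=-237/4) ⇒ IJU; edges |IU|=97/8, |J|=31/8
  updated: d(IJU,QS)=109/8
4. join IJU+QS (d=109/8) ⇒ IJQSU; edges |IJU|=109/16, |QS|=109/16
final tree: (((I:81/8,U:23/8):97/8,J:31/8):109/16,(Q:32/3,S:46/3):109/16)
total length: 549/8

Q,S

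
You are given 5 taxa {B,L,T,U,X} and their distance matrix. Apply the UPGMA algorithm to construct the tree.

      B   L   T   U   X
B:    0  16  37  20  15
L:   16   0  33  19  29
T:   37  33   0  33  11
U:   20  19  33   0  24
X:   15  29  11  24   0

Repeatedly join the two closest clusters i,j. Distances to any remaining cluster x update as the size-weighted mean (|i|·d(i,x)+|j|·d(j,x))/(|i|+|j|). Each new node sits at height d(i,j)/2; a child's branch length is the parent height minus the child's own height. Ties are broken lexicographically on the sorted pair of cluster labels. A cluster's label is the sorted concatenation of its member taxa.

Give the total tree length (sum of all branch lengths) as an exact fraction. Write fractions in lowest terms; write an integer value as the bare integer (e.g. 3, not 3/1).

207/4

1. join T+X (d=11) ⇒ TX; edges |T|=11/2, |X|=11/2
  updated: d(B,TX)=26, d(L,TX)=31, d(TX,U)=57/2
2. join B+L (d=16) ⇒ BL; edges |B|=8, |L|=8
  updated: d(BL,TX)=57/2, d(BL,U)=39/2
3. join BL+U (d=39/2) ⇒ BLU; edges |BL|=7/4, |U|=39/4
  updated: d(BLU,TX)=57/2
4. join BLU+TX (d=57/2) ⇒ BLTUX; edges |BLU|=9/2, |TX|=35/4
final tree: (((B:8,L:8):7/4,U:39/4):9/2,(T:11/2,X:11/2):35/4)
total length: 207/4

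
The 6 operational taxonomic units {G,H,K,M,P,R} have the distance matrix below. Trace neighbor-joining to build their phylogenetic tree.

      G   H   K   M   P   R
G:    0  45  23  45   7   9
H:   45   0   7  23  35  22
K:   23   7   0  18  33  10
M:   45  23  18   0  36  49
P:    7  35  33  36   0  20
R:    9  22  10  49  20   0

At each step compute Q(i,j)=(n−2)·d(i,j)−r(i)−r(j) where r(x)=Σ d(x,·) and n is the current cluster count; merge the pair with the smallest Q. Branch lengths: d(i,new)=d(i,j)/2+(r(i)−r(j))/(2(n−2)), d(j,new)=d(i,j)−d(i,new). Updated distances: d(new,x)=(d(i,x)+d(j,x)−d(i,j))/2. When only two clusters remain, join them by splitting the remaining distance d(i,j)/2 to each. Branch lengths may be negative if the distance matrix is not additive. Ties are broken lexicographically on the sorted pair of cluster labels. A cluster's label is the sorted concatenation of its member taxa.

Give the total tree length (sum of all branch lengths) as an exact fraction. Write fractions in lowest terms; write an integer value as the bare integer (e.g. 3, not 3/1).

iteration 1: select G,P (d=7, Q=-232); attach at lengths (13/4, 15/4); label the merged cluster GP
  updated: d(GP,H)=73/2, d(GP,K)=49/2, d(GP,M)=37, d(GP,R)=11
iteration 2: select GP,R (d=11, Q=-168); attach at lengths (25/3, 8/3); label the merged cluster GPR
  updated: d(GPR,H)=95/4, d(GPR,K)=47/4, d(GPR,M)=75/2
iteration 3: select GPR,K (d=47/4, Q=-345/4); attach at lengths (239/16, -51/16); label the merged cluster GKPR
  updated: d(GKPR,H)=19/2, d(GKPR,M)=175/8
iteration 4: select GKPR,H (d=19/2, Q=-435/8); attach at lengths (67/16, 85/16); label the merged cluster GHKPR
  updated: d(GHKPR,M)=283/16
iteration 5: select GHKPR,M (d=283/16); attach at lengths (283/32, 283/32); label the merged cluster GHKMPR
final tree: (((((G:13/4,P:15/4):25/3,R:8/3):239/16,K:-51/16):67/16,H:85/16):283/32,M:283/32)
total length: 911/16

911/16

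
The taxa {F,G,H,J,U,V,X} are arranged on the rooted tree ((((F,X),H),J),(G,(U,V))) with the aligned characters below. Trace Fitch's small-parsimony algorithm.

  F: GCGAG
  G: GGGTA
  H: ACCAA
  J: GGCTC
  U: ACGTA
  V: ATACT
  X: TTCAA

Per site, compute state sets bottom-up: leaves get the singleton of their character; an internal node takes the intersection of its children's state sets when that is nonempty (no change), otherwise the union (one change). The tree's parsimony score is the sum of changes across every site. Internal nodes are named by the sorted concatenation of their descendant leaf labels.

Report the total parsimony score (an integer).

site 0, node FX: F={G} ∪ X={T} → {G,T} (+1)
site 0, node FHX: FX={G,T} ∪ H={A} → {A,G,T} (+1)
site 0, node FHJX: FHX={A,G,T} ∩ J={G} → {G} (+0)
site 0, node UV: U={A} ∩ V={A} → {A} (+0)
site 0, node GUV: G={G} ∪ UV={A} → {A,G} (+1)
site 0, node FGHJUVX: FHJX={G} ∩ GUV={A,G} → {G} (+0)
site 1, node FX: F={C} ∪ X={T} → {C,T} (+1)
site 1, node FHX: FX={C,T} ∩ H={C} → {C} (+0)
site 1, node FHJX: FHX={C} ∪ J={G} → {C,G} (+1)
site 1, node UV: U={C} ∪ V={T} → {C,T} (+1)
site 1, node GUV: G={G} ∪ UV={C,T} → {C,G,T} (+1)
site 1, node FGHJUVX: FHJX={C,G} ∩ GUV={C,G,T} → {C,G} (+0)
site 2, node FX: F={G} ∪ X={C} → {C,G} (+1)
site 2, node FHX: FX={C,G} ∩ H={C} → {C} (+0)
site 2, node FHJX: FHX={C} ∩ J={C} → {C} (+0)
site 2, node UV: U={G} ∪ V={A} → {A,G} (+1)
site 2, node GUV: G={G} ∩ UV={A,G} → {G} (+0)
site 2, node FGHJUVX: FHJX={C} ∪ GUV={G} → {C,G} (+1)
site 3, node FX: F={A} ∩ X={A} → {A} (+0)
site 3, node FHX: FX={A} ∩ H={A} → {A} (+0)
site 3, node FHJX: FHX={A} ∪ J={T} → {A,T} (+1)
site 3, node UV: U={T} ∪ V={C} → {C,T} (+1)
site 3, node GUV: G={T} ∩ UV={C,T} → {T} (+0)
site 3, node FGHJUVX: FHJX={A,T} ∩ GUV={T} → {T} (+0)
site 4, node FX: F={G} ∪ X={A} → {A,G} (+1)
site 4, node FHX: FX={A,G} ∩ H={A} → {A} (+0)
site 4, node FHJX: FHX={A} ∪ J={C} → {A,C} (+1)
site 4, node UV: U={A} ∪ V={T} → {A,T} (+1)
site 4, node GUV: G={A} ∩ UV={A,T} → {A} (+0)
site 4, node FGHJUVX: FHJX={A,C} ∩ GUV={A} → {A} (+0)
per-site changes: [3, 4, 3, 2, 3]; total = 15

15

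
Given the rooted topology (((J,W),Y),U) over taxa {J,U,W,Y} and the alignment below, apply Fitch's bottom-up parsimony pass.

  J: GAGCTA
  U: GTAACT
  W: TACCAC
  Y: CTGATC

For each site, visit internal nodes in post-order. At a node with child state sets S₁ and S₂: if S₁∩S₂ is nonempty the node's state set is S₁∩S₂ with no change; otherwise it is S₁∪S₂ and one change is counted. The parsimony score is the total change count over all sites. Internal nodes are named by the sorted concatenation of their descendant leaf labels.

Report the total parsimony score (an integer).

JW@0: {G} ∪ {T} = {G,T} (union, +1)
JWY@0: {G,T} ∪ {C} = {C,G,T} (union, +1)
JUWY@0: {C,G,T} ∩ {G} = {G} (intersection, +0)
JW@1: {A} ∩ {A} = {A} (intersection, +0)
JWY@1: {A} ∪ {T} = {A,T} (union, +1)
JUWY@1: {A,T} ∩ {T} = {T} (intersection, +0)
JW@2: {G} ∪ {C} = {C,G} (union, +1)
JWY@2: {C,G} ∩ {G} = {G} (intersection, +0)
JUWY@2: {G} ∪ {A} = {A,G} (union, +1)
JW@3: {C} ∩ {C} = {C} (intersection, +0)
JWY@3: {C} ∪ {A} = {A,C} (union, +1)
JUWY@3: {A,C} ∩ {A} = {A} (intersection, +0)
JW@4: {T} ∪ {A} = {A,T} (union, +1)
JWY@4: {A,T} ∩ {T} = {T} (intersection, +0)
JUWY@4: {T} ∪ {C} = {C,T} (union, +1)
JW@5: {A} ∪ {C} = {A,C} (union, +1)
JWY@5: {A,C} ∩ {C} = {C} (intersection, +0)
JUWY@5: {C} ∪ {T} = {C,T} (union, +1)
per-site changes: [2, 1, 2, 1, 2, 2]; total = 10

10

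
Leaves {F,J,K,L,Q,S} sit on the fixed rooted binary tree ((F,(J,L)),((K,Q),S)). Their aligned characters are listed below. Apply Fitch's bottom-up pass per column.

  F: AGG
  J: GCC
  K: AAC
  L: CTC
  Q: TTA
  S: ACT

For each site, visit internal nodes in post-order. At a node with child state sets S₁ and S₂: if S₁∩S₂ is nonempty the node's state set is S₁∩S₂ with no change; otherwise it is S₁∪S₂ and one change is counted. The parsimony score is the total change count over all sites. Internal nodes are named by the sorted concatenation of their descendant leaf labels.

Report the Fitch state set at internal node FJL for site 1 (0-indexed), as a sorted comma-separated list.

C,G,T

JL@0: {G} ∪ {C} = {C,G} (union, +1)
FJL@0: {A} ∪ {C,G} = {A,C,G} (union, +1)
KQ@0: {A} ∪ {T} = {A,T} (union, +1)
KQS@0: {A,T} ∩ {A} = {A} (intersection, +0)
FJKLQS@0: {A,C,G} ∩ {A} = {A} (intersection, +0)
JL@1: {C} ∪ {T} = {C,T} (union, +1)
FJL@1: {G} ∪ {C,T} = {C,G,T} (union, +1)
KQ@1: {A} ∪ {T} = {A,T} (union, +1)
KQS@1: {A,T} ∪ {C} = {A,C,T} (union, +1)
FJKLQS@1: {C,G,T} ∩ {A,C,T} = {C,T} (intersection, +0)
JL@2: {C} ∩ {C} = {C} (intersection, +0)
FJL@2: {G} ∪ {C} = {C,G} (union, +1)
KQ@2: {C} ∪ {A} = {A,C} (union, +1)
KQS@2: {A,C} ∪ {T} = {A,C,T} (union, +1)
FJKLQS@2: {C,G} ∩ {A,C,T} = {C} (intersection, +0)
per-site changes: [3, 4, 3]; total = 10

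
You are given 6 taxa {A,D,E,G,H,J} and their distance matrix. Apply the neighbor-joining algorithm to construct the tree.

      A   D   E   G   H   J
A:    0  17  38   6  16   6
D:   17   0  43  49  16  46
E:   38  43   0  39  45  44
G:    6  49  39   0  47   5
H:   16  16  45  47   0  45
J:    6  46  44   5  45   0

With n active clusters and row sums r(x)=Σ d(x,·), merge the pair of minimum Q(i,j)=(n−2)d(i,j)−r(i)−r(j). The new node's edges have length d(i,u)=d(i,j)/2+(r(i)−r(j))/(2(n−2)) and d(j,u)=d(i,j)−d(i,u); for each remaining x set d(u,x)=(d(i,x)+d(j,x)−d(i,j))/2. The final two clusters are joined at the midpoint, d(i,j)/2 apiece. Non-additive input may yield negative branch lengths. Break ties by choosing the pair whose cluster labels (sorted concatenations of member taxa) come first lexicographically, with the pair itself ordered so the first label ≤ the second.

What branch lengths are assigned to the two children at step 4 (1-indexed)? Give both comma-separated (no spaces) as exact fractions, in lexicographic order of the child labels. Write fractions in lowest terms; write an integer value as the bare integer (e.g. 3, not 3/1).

143/16,35/16

step 1: merge (D,H) at d=16, Q=-276; branch lengths D→33/4, H→31/4; new cluster DH
  updated: d(A,DH)=17/2, d(DH,E)=36, d(DH,G)=40, d(DH,J)=75/2
step 2: merge (DH,E) at d=36, Q=-171; branch lengths DH→73/6, E→143/6; new cluster DEH
  updated: d(A,DEH)=21/4, d(DEH,G)=43/2, d(DEH,J)=91/4
step 3: merge (A,DEH) at d=21/4, Q=-225/4; branch lengths A→-87/16, DEH→171/16; new cluster ADEH
  updated: d(ADEH,G)=89/8, d(ADEH,J)=47/4
step 4: merge (ADEH,G) at d=89/8, Q=-223/8; branch lengths ADEH→143/16, G→35/16; new cluster ADEGH
  updated: d(ADEGH,J)=45/16
step 5: merge (ADEGH,J) at d=45/16; branch lengths ADEGH→45/32, J→45/32; new cluster ADEGHJ
final tree: (((A:-87/16,((D:33/4,H:31/4):73/6,E:143/6):171/16):143/16,G:35/16):45/32,J:45/32)
total length: 1139/16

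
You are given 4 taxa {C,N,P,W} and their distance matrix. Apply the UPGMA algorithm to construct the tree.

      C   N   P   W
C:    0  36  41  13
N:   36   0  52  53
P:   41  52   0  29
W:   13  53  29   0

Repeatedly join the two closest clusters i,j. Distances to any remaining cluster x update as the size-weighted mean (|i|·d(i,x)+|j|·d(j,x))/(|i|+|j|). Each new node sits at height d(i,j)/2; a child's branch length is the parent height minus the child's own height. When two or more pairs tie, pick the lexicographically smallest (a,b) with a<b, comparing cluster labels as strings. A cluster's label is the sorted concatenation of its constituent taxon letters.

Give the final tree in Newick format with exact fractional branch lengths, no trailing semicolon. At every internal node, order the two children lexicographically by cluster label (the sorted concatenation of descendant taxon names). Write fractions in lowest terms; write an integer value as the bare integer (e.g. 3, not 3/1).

(((C:13/2,W:13/2):11,P:35/2):6,N:47/2)

step 1: merge (C,W) at d=13; branch lengths C→13/2, W→13/2; new cluster CW
  updated: d(CW,N)=89/2, d(CW,P)=35
step 2: merge (CW,P) at d=35; branch lengths CW→11, P→35/2; new cluster CPW
  updated: d(CPW,N)=47
step 3: merge (CPW,N) at d=47; branch lengths CPW→6, N→47/2; new cluster CNPW
final tree: (((C:13/2,W:13/2):11,P:35/2):6,N:47/2)
total length: 71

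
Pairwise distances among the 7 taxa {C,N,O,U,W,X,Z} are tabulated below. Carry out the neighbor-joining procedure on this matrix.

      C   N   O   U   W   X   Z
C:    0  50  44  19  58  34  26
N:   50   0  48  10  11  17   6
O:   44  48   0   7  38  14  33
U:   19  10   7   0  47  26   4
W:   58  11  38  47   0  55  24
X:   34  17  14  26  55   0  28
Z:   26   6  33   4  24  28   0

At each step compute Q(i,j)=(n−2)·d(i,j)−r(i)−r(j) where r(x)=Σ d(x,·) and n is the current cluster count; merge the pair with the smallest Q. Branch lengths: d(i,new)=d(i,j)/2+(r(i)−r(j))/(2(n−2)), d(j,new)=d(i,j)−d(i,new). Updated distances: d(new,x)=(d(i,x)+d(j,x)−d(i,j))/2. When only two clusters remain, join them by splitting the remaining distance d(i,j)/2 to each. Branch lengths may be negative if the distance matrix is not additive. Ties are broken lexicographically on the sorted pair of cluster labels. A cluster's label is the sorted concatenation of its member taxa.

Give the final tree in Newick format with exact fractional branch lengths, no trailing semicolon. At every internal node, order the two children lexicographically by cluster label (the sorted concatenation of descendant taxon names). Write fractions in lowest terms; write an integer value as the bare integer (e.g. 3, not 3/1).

1. join N+W (d=11, Q=-320) ⇒ NW; edges |N|=-18/5, |W|=73/5
  updated: d(C,NW)=97/2, d(NW,O)=75/2, d(NW,U)=23, d(NW,X)=61/2, d(NW,Z)=19/2
2. join O+X (d=14, Q=-212) ⇒ OX; edges |O|=59/8, |X|=53/8
  updated: d(C,OX)=32, d(NW,OX)=27, d(OX,U)=19/2, d(OX,Z)=47/2
3. join NW+Z (d=19/2, Q=-285/2) ⇒ NWZ; edges |NW|=49/4, |Z|=-11/4
  updated: d(C,NWZ)=65/2, d(NWZ,OX)=41/2, d(NWZ,U)=35/4
4. join C+U (d=19, Q=-331/4) ⇒ CU; edges |C|=337/16, |U|=-33/16
  updated: d(CU,NWZ)=89/8, d(CU,OX)=45/4
5. join CU+NWZ (d=89/8, Q=-343/8) ⇒ CNUWZ; edges |CU|=15/16, |NWZ|=163/16
  updated: d(CNUWZ,OX)=165/16
6. join CNUWZ+OX (d=165/16) ⇒ CNOUWXZ; edges |CNUWZ|=165/32, |OX|=165/32
final tree: (((C:337/16,U:-33/16):15/16,((N:-18/5,W:73/5):49/4,Z:-11/4):163/16):165/32,(O:59/8,X:53/8):165/32)
total length: 1199/16

(((C:337/16,U:-33/16):15/16,((N:-18/5,W:73/5):49/4,Z:-11/4):163/16):165/32,(O:59/8,X:53/8):165/32)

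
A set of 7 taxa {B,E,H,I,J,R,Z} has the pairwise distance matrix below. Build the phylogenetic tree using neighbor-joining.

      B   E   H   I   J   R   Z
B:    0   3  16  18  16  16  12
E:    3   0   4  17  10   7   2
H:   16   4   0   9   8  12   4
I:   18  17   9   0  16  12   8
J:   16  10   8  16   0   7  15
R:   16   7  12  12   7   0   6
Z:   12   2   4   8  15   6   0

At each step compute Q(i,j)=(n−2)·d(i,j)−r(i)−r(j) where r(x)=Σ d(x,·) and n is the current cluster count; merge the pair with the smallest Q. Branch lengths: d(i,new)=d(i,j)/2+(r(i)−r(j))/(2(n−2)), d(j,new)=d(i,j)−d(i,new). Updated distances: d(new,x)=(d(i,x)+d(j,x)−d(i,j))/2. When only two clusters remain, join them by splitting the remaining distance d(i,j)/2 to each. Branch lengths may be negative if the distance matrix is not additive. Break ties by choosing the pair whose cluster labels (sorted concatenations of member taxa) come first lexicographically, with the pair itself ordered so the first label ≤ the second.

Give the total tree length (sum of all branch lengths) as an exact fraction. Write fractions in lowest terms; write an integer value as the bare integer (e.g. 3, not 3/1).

471/16

1. join B+E (d=3, Q=-109) ⇒ BE; edges |B|=53/10, |E|=-23/10
  updated: d(BE,H)=17/2, d(BE,I)=16, d(BE,J)=23/2, d(BE,R)=10, d(BE,Z)=11/2
2. join J+R (d=7, Q=-153/2) ⇒ JR; edges |J|=77/16, |R|=35/16
  updated: d(BE,JR)=29/4, d(H,JR)=13/2, d(I,JR)=21/2, d(JR,Z)=7
3. join BE+JR (d=29/4, Q=-187/4) ⇒ BEJR; edges |BE|=37/8, |JR|=21/8
  updated: d(BEJR,H)=31/8, d(BEJR,I)=77/8, d(BEJR,Z)=21/8
4. join BEJR+Z (d=21/8, Q=-51/2) ⇒ BEJRZ; edges |BEJR|=27/16, |Z|=15/16
  updated: d(BEJRZ,H)=21/8, d(BEJRZ,I)=15/2
5. join BEJRZ+H (d=21/8, Q=-153/8) ⇒ BEHJRZ; edges |BEJRZ|=9/16, |H|=33/16
  updated: d(BEHJRZ,I)=111/16
6. join BEHJRZ+I (d=111/16) ⇒ BEHIJRZ; edges |BEHJRZ|=111/32, |I|=111/32
final tree: (((((B:53/10,E:-23/10):37/8,(J:77/16,R:35/16):21/8):27/16,Z:15/16):9/16,H:33/16):111/32,I:111/32)
total length: 471/16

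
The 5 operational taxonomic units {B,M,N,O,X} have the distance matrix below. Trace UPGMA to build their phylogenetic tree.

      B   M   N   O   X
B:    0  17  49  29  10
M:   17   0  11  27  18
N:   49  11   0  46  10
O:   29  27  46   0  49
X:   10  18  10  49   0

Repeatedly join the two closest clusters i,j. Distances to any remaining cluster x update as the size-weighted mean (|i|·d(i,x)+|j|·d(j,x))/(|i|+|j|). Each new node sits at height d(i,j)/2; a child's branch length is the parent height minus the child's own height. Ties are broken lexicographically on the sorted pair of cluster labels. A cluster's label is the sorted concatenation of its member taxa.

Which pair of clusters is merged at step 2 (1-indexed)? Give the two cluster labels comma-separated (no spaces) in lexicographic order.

1. join B+X (d=10) ⇒ BX; edges |B|=5, |X|=5
  updated: d(BX,M)=35/2, d(BX,N)=59/2, d(BX,O)=39
2. join M+N (d=11) ⇒ MN; edges |M|=11/2, |N|=11/2
  updated: d(BX,MN)=47/2, d(MN,O)=73/2
3. join BX+MN (d=47/2) ⇒ BMNX; edges |BX|=27/4, |MN|=25/4
  updated: d(BMNX,O)=151/4
4. join BMNX+O (d=151/4) ⇒ BMNOX; edges |BMNX|=57/8, |O|=151/8
final tree: (((B:5,X:5):27/4,(M:11/2,N:11/2):25/4):57/8,O:151/8)
total length: 60

M,N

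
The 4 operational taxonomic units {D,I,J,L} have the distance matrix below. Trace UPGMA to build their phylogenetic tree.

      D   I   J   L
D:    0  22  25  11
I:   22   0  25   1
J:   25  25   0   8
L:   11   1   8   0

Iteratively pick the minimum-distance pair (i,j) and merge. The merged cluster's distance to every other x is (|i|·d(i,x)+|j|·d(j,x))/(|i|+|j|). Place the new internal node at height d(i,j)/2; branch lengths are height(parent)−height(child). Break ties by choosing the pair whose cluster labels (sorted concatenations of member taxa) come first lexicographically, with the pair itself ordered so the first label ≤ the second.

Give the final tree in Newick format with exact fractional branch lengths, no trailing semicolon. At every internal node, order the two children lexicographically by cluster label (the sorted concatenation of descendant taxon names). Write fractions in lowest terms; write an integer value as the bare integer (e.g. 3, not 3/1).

step 1: merge (I,L) at d=1; branch lengths I→1/2, L→1/2; new cluster IL
  updated: d(D,IL)=33/2, d(IL,J)=33/2
step 2: merge (D,IL) at d=33/2; branch lengths D→33/4, IL→31/4; new cluster DIL
  updated: d(DIL,J)=58/3
step 3: merge (DIL,J) at d=58/3; branch lengths DIL→17/12, J→29/3; new cluster DIJL
final tree: ((D:33/4,(I:1/2,L:1/2):31/4):17/12,J:29/3)
total length: 337/12

((D:33/4,(I:1/2,L:1/2):31/4):17/12,J:29/3)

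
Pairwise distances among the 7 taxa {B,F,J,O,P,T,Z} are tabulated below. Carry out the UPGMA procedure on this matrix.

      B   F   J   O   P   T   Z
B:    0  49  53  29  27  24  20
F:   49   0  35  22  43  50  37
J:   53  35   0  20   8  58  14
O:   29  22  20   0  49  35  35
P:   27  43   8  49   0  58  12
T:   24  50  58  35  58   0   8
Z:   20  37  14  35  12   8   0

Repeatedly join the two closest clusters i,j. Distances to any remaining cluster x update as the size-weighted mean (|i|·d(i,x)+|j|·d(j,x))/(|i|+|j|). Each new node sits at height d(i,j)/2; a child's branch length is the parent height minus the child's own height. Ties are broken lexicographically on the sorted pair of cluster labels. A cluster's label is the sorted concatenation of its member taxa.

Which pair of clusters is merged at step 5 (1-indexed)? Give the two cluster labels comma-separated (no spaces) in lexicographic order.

FO,JP

1. join J+P (d=8) ⇒ JP; edges |J|=4, |P|=4
  updated: d(B,JP)=40, d(F,JP)=39, d(JP,O)=69/2, d(JP,T)=58, d(JP,Z)=13
2. join T+Z (d=8) ⇒ TZ; edges |T|=4, |Z|=4
  updated: d(B,TZ)=22, d(F,TZ)=87/2, d(JP,TZ)=71/2, d(O,TZ)=35
3. join B+TZ (d=22) ⇒ BTZ; edges |B|=11, |TZ|=7
  updated: d(BTZ,F)=136/3, d(BTZ,JP)=37, d(BTZ,O)=33
4. join F+O (d=22) ⇒ FO; edges |F|=11, |O|=11
  updated: d(BTZ,FO)=235/6, d(FO,JP)=147/4
5. join FO+JP (d=147/4) ⇒ FJOP; edges |FO|=59/8, |JP|=115/8
  updated: d(BTZ,FJOP)=457/12
6. join BTZ+FJOP (d=457/12) ⇒ BFJOPTZ; edges |BTZ|=193/24, |FJOP|=2/3
final tree: ((B:11,(T:4,Z:4):7):193/24,((F:11,O:11):59/8,(J:4,P:4):115/8):2/3)
total length: 2075/24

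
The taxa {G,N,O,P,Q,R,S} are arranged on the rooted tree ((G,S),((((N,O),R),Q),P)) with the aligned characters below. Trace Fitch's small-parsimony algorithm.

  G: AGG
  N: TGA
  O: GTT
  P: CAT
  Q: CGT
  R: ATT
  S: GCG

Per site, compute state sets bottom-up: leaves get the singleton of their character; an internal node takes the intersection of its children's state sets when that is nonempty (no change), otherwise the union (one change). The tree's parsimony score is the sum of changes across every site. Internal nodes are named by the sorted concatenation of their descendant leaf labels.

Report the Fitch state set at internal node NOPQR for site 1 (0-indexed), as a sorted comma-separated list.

GS@0: {A} ∪ {G} = {A,G} (union, +1)
NO@0: {T} ∪ {G} = {G,T} (union, +1)
NOR@0: {G,T} ∪ {A} = {A,G,T} (union, +1)
NOQR@0: {A,G,T} ∪ {C} = {A,C,G,T} (union, +1)
NOPQR@0: {A,C,G,T} ∩ {C} = {C} (intersection, +0)
GNOPQRS@0: {A,G} ∪ {C} = {A,C,G} (union, +1)
GS@1: {G} ∪ {C} = {C,G} (union, +1)
NO@1: {G} ∪ {T} = {G,T} (union, +1)
NOR@1: {G,T} ∩ {T} = {T} (intersection, +0)
NOQR@1: {T} ∪ {G} = {G,T} (union, +1)
NOPQR@1: {G,T} ∪ {A} = {A,G,T} (union, +1)
GNOPQRS@1: {C,G} ∩ {A,G,T} = {G} (intersection, +0)
GS@2: {G} ∩ {G} = {G} (intersection, +0)
NO@2: {A} ∪ {T} = {A,T} (union, +1)
NOR@2: {A,T} ∩ {T} = {T} (intersection, +0)
NOQR@2: {T} ∩ {T} = {T} (intersection, +0)
NOPQR@2: {T} ∩ {T} = {T} (intersection, +0)
GNOPQRS@2: {G} ∪ {T} = {G,T} (union, +1)
per-site changes: [5, 4, 2]; total = 11

A,G,T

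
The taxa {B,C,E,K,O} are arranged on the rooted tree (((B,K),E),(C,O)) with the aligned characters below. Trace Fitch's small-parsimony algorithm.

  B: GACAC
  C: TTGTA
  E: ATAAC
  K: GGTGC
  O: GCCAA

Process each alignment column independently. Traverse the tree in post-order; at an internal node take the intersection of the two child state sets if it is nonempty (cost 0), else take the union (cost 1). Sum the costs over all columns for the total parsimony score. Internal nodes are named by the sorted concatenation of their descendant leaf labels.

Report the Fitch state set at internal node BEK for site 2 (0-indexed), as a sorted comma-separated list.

[col 0] BK: children B:{G}, K:{G} ∩→ {G}; cost 0
[col 0] BEK: children BK:{G}, E:{A} ∪→ {A,G}; cost 1
[col 0] CO: children C:{T}, O:{G} ∪→ {G,T}; cost 1
[col 0] BCEKO: children BEK:{A,G}, CO:{G,T} ∩→ {G}; cost 0
[col 1] BK: children B:{A}, K:{G} ∪→ {A,G}; cost 1
[col 1] BEK: children BK:{A,G}, E:{T} ∪→ {A,G,T}; cost 1
[col 1] CO: children C:{T}, O:{C} ∪→ {C,T}; cost 1
[col 1] BCEKO: children BEK:{A,G,T}, CO:{C,T} ∩→ {T}; cost 0
[col 2] BK: children B:{C}, K:{T} ∪→ {C,T}; cost 1
[col 2] BEK: children BK:{C,T}, E:{A} ∪→ {A,C,T}; cost 1
[col 2] CO: children C:{G}, O:{C} ∪→ {C,G}; cost 1
[col 2] BCEKO: children BEK:{A,C,T}, CO:{C,G} ∩→ {C}; cost 0
[col 3] BK: children B:{A}, K:{G} ∪→ {A,G}; cost 1
[col 3] BEK: children BK:{A,G}, E:{A} ∩→ {A}; cost 0
[col 3] CO: children C:{T}, O:{A} ∪→ {A,T}; cost 1
[col 3] BCEKO: children BEK:{A}, CO:{A,T} ∩→ {A}; cost 0
[col 4] BK: children B:{C}, K:{C} ∩→ {C}; cost 0
[col 4] BEK: children BK:{C}, E:{C} ∩→ {C}; cost 0
[col 4] CO: children C:{A}, O:{A} ∩→ {A}; cost 0
[col 4] BCEKO: children BEK:{C}, CO:{A} ∪→ {A,C}; cost 1
per-site changes: [2, 3, 3, 2, 1]; total = 11

A,C,T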